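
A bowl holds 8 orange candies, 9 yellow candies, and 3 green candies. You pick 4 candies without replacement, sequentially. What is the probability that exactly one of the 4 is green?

One ordering (green drawn first) has probability 3/20 × 17/19 × 16/18 × 15/17 = 12240/116280 = 2/19.
There are C(4,1) = 4 such orderings, each equally likely, so P = 4 × 2/19 = 8/19.

8/19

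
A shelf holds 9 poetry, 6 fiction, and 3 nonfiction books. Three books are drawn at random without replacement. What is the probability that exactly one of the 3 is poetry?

One ordering (poetry drawn first) has probability 9/18 × 9/17 × 8/16 = 648/4896 = 9/68.
There are C(3,1) = 3 such orderings, each equally likely, so P = 3 × 9/68 = 27/68.

27/68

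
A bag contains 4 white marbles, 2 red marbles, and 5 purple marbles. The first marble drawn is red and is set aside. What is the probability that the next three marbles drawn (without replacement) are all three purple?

1/12

After the first draw, 5 of the remaining 10 marbles are purple.
P = 5/10 × 4/9 × 3/8 = 60/720 = 1/12.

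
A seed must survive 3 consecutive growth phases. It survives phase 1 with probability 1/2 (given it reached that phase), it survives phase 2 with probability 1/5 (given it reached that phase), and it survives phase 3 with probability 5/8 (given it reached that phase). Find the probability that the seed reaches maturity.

1/16

Each stage is reached only if all earlier stages succeed, so
P = 1/2 × 1/5 × 5/8 = 5/80 = 1/16.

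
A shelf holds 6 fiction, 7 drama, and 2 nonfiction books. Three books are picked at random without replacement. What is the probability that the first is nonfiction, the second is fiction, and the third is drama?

Multiply the probability of each draw given the previous ones:
P = 2/15 × 6/14 × 7/13 = 84/2730 = 2/65.

2/65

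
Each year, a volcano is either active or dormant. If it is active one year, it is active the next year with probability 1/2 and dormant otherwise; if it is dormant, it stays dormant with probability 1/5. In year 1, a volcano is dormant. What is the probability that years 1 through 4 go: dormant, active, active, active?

Year 1 is given. For each transition, use the conditional probability from the current state:
P(active | dormant) = 4/5; P(active | active) = 1/2; P(active | active) = 1/2.
P = 4/5 × 1/2 × 1/2 = 4/20 = 1/5.

1/5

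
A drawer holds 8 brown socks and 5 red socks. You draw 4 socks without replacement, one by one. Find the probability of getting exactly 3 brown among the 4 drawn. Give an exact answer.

One ordering (brown drawn first) has probability 8/13 × 7/12 × 6/11 × 5/10 = 1680/17160 = 14/143.
There are C(4,3) = 4 such orderings, each equally likely, so P = 4 × 14/143 = 56/143.

56/143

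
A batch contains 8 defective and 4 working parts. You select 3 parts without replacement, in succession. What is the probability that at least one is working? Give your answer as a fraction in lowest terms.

P(no working) = 8/12 × 7/11 × 6/10 = 336/1320 = 14/55.
P(at least one) = 1 − 14/55 = 41/55.

41/55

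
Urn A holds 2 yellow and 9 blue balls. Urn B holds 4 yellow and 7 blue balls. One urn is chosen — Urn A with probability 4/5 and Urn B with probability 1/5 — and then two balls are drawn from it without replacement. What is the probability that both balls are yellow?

From Urn A: P(both yellow) = (2/11)(1/10) = 1/55.
From Urn B: P(both yellow) = (4/11)(3/10) = 6/55.
Total probability = (4/5)(1/55) + (1/5)(6/55) = 2/55.

2/55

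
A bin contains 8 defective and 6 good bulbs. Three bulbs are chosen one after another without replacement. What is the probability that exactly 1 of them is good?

6/13

One ordering (good drawn first) has probability 6/14 × 8/13 × 7/12 = 336/2184 = 2/13.
There are C(3,1) = 3 such orderings, each equally likely, so P = 3 × 2/13 = 6/13.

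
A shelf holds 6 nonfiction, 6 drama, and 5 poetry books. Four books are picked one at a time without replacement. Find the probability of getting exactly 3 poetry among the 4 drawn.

One ordering (poetry drawn first) has probability 5/17 × 4/16 × 3/15 × 12/14 = 720/57120 = 3/238.
There are C(4,3) = 4 such orderings, each equally likely, so P = 4 × 3/238 = 6/119.

6/119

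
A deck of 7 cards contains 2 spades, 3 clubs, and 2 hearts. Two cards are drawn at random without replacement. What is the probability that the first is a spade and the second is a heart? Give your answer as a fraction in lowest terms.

2/21

Multiply the probability of each draw given the previous ones:
P = 2/7 × 2/6 = 4/42 = 2/21.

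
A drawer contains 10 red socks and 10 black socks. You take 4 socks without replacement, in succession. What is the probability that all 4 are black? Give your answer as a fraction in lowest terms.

14/323

P(every draw is black) = 10/20 × 9/19 × 8/18 × 7/17 = 5040/116280 = 14/323.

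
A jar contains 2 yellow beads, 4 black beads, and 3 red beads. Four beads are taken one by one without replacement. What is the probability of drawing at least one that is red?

37/42

P(no red) = 6/9 × 5/8 × 4/7 × 3/6 = 360/3024 = 5/42.
P(at least one) = 1 − 5/42 = 37/42.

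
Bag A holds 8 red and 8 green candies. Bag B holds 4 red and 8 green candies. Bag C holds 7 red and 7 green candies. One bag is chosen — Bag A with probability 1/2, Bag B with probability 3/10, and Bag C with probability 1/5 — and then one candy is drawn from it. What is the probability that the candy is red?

9/20

From Bag A: P(red) = 8/16.
From Bag B: P(red) = 4/12.
From Bag C: P(red) = 7/14.
Total probability = (1/2)(8/16) + (3/10)(4/12) + (1/5)(7/14) = 9/20.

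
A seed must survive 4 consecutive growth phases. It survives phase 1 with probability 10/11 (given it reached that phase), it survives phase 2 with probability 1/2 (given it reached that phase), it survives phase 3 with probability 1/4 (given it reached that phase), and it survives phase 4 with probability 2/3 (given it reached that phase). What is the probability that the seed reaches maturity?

Each stage is reached only if all earlier stages succeed, so
P = 10/11 × 1/2 × 1/4 × 2/3 = 20/264 = 5/66.

5/66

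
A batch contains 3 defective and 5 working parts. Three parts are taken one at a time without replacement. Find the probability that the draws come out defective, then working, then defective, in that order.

5/56

Multiply the probability of each draw given the previous ones:
P = 3/8 × 5/7 × 2/6 = 30/336 = 5/56.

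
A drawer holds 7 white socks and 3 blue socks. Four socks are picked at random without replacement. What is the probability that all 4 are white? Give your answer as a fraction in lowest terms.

1/6

P(every draw is white) = 7/10 × 6/9 × 5/8 × 4/7 = 840/5040 = 1/6.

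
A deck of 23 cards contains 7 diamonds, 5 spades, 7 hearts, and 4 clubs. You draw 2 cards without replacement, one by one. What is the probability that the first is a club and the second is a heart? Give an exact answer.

14/253

Multiply the probability of each draw given the previous ones:
P = 4/23 × 7/22 = 28/506 = 14/253.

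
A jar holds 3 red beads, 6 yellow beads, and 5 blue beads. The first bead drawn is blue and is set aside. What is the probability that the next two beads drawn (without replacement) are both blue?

With the first bead removed, 4 blue remain out of 13.
P = 4/13 × 3/12 = 12/156 = 1/13.

1/13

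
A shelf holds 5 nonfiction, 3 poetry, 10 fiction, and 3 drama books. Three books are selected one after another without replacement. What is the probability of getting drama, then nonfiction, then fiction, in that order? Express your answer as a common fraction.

Multiply the probability of each draw given the previous ones:
P = 3/21 × 5/20 × 10/19 = 150/7980 = 5/266.

5/266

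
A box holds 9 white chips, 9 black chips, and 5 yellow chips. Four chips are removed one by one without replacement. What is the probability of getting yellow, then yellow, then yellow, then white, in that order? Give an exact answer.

Each draw changes the counts, so multiply the conditional probabilities along the sequence:
P = 5/23 × 4/22 × 3/21 × 9/20 = 540/212520 = 9/3542.

9/3542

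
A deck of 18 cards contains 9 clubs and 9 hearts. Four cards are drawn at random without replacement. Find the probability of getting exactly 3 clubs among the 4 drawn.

21/85

One ordering (clubs drawn first) has probability 9/18 × 8/17 × 7/16 × 9/15 = 4536/73440 = 21/340.
There are C(4,3) = 4 such orderings, each equally likely, so P = 4 × 21/340 = 21/85.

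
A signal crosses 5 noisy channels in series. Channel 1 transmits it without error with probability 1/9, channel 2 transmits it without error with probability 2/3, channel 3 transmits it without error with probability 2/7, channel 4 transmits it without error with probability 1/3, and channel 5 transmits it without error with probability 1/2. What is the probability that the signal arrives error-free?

The events are sequential, so multiply the conditional probabilities:
P = 1/9 × 2/3 × 2/7 × 1/3 × 1/2 = 4/1134 = 2/567.

2/567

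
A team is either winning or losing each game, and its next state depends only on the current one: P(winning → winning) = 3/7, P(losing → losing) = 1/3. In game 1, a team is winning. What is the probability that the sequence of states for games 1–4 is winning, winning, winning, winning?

27/343

Game 1 is given. For each transition, use the conditional probability from the current state:
P(winning | winning) = 3/7; P(winning | winning) = 3/7; P(winning | winning) = 3/7.
P = 3/7 × 3/7 × 3/7 = 27/343.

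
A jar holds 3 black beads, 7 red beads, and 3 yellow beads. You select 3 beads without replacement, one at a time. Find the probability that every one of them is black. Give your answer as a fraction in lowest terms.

P(all black) = 3/13 × 2/12 × 1/11 = 6/1716 = 1/286.

1/286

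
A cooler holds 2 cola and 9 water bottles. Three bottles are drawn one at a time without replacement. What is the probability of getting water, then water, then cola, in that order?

Each draw changes the counts, so multiply the conditional probabilities along the sequence:
P = 9/11 × 8/10 × 2/9 = 144/990 = 8/55.

8/55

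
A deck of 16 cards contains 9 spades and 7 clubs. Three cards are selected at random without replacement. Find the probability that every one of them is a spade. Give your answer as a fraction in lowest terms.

3/20

P(all spades) = 9/16 × 8/15 × 7/14 = 504/3360 = 3/20.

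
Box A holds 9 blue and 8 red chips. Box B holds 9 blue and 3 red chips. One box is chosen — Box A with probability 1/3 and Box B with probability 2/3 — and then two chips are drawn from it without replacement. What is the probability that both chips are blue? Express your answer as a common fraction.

From Box A: P(both blue) = (9/17)(8/16) = 9/34.
From Box B: P(both blue) = (9/12)(8/11) = 6/11.
Total probability = (1/3)(9/34) + (2/3)(6/11) = 169/374.

169/374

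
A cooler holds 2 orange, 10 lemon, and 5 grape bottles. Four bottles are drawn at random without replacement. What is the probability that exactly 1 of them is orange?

13/34

One ordering (orange drawn first) has probability 2/17 × 15/16 × 14/15 × 13/14 = 5460/57120 = 13/136.
There are C(4,1) = 4 such orderings, each equally likely, so P = 4 × 13/136 = 13/34.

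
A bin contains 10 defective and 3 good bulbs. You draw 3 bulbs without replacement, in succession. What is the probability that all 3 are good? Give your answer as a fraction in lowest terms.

P(every draw is good) = 3/13 × 2/12 × 1/11 = 6/1716 = 1/286.

1/286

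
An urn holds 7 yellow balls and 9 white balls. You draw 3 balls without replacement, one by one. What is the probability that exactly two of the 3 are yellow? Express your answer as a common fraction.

One ordering (yellow drawn first) has probability 7/16 × 6/15 × 9/14 = 378/3360 = 9/80.
There are C(3,2) = 3 such orderings, each equally likely, so P = 3 × 9/80 = 27/80.

27/80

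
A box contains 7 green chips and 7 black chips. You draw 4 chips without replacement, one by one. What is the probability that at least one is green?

138/143

P(no green) = 7/14 × 6/13 × 5/12 × 4/11 = 840/24024 = 5/143.
P(at least one) = 1 − 5/143 = 138/143.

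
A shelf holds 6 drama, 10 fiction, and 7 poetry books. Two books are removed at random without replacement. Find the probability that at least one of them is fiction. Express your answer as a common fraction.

P(no fiction) = 13/23 × 12/22 = 156/506 = 78/253.
P(at least one) = 1 − 78/253 = 175/253.

175/253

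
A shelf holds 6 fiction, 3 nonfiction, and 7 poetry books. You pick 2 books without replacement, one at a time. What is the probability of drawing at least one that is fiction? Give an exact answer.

P(no fiction) = 10/16 × 9/15 = 90/240 = 3/8.
P(at least one) = 1 − 3/8 = 5/8.

5/8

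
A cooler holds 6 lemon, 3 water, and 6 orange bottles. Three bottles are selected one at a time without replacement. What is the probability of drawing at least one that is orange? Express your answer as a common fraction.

53/65

P(no orange) = 9/15 × 8/14 × 7/13 = 504/2730 = 12/65.
P(at least one) = 1 − 12/65 = 53/65.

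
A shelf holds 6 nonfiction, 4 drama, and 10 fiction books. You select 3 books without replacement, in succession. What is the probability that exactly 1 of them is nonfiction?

One ordering (nonfiction drawn first) has probability 6/20 × 14/19 × 13/18 = 1092/6840 = 91/570.
There are C(3,1) = 3 such orderings, each equally likely, so P = 3 × 91/570 = 91/190.

91/190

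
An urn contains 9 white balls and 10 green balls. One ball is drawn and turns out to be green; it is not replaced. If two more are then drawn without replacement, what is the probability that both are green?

4/17

With the first ball removed, 9 green remain out of 18.
P = 9/18 × 8/17 = 72/306 = 4/17.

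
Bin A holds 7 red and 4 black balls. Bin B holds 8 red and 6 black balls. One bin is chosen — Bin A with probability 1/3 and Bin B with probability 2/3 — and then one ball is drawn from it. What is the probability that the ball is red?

From Bin A: P(red) = 7/11.
From Bin B: P(red) = 8/14.
Total probability = (1/3)(7/11) + (2/3)(8/14) = 137/231.

137/231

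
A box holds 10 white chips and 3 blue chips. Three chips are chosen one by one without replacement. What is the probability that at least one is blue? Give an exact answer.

83/143

P(no blue) = 10/13 × 9/12 × 8/11 = 720/1716 = 60/143.
P(at least one) = 1 − 60/143 = 83/143.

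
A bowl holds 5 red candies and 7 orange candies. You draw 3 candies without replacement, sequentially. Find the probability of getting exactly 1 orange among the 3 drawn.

One ordering (orange drawn first) has probability 7/12 × 5/11 × 4/10 = 140/1320 = 7/66.
There are C(3,1) = 3 such orderings, each equally likely, so P = 3 × 7/66 = 7/22.

7/22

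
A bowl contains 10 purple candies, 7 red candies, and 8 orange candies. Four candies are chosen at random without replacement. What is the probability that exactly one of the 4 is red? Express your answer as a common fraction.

2856/6325

One ordering (red drawn first) has probability 7/25 × 18/24 × 17/23 × 16/22 = 34272/303600 = 714/6325.
There are C(4,1) = 4 such orderings, each equally likely, so P = 4 × 714/6325 = 2856/6325.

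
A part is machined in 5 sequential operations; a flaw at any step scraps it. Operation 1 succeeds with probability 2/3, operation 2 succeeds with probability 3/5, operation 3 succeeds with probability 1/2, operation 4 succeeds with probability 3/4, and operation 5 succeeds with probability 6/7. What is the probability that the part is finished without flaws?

9/70

Each stage is reached only if all earlier stages succeed, so
P = 2/3 × 3/5 × 1/2 × 3/4 × 6/7 = 108/840 = 9/70.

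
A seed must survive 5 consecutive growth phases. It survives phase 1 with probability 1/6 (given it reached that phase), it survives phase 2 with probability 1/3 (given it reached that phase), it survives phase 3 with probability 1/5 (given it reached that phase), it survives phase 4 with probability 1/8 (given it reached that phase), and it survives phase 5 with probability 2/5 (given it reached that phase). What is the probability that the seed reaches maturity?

1/1800

Each stage is reached only if all earlier stages succeed, so
P = 1/6 × 1/3 × 1/5 × 1/8 × 2/5 = 2/3600 = 1/1800.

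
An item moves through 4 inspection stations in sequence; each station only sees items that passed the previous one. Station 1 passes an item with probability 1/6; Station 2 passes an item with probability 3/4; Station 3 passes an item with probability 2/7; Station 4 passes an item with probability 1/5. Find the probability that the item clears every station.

1/140

Multiplying along the chain,
P = 1/6 × 3/4 × 2/7 × 1/5 = 6/840 = 1/140.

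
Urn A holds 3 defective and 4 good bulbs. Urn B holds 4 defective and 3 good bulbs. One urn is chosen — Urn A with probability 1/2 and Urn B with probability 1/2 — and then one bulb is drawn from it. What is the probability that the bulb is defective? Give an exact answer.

From Urn A: P(defective) = 3/7.
From Urn B: P(defective) = 4/7.
Total probability = (1/2)(3/7) + (1/2)(4/7) = 1/2.

1/2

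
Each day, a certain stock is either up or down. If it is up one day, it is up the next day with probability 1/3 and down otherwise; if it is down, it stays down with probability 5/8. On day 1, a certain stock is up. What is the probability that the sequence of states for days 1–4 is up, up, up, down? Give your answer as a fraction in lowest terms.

2/27

Day 1 is given. For each transition, use the conditional probability from the current state:
P(up | up) = 1/3; P(up | up) = 1/3; P(down | up) = 2/3.
P = 1/3 × 1/3 × 2/3 = 2/27.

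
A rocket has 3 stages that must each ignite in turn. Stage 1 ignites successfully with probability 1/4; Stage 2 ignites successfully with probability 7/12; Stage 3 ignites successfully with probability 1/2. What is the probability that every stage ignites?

Multiplying along the chain,
P = 1/4 × 7/12 × 1/2 = 7/96.

7/96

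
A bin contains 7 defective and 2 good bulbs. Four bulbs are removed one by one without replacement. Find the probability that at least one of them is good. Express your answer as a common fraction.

13/18

P(no good) = 7/9 × 6/8 × 5/7 × 4/6 = 840/3024 = 5/18.
P(at least one) = 1 − 5/18 = 13/18.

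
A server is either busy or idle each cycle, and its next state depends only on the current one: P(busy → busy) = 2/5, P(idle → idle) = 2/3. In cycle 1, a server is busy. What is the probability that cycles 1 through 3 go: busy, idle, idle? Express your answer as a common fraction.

2/5

Cycle 1 is given. For each transition, use the conditional probability from the current state:
P(idle | busy) = 3/5; P(idle | idle) = 2/3.
P = 3/5 × 2/3 = 6/15 = 2/5.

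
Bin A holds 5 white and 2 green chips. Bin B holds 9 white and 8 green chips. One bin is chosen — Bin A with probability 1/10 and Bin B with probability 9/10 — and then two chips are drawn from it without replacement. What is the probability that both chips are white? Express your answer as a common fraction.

From Bin A: P(both white) = (5/7)(4/6) = 10/21.
From Bin B: P(both white) = (9/17)(8/16) = 9/34.
Total probability = (1/10)(10/21) + (9/10)(9/34) = 2041/7140.

2041/7140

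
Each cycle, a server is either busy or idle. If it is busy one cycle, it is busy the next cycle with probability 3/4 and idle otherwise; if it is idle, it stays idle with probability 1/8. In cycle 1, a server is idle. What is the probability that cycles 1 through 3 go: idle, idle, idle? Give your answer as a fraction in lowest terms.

Cycle 1 is given. For each transition, use the conditional probability from the current state:
P(idle | idle) = 1/8; P(idle | idle) = 1/8.
P = 1/8 × 1/8 = 1/64.

1/64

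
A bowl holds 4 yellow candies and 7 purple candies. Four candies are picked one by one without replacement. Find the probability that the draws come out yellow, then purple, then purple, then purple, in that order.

Each draw changes the counts, so multiply the conditional probabilities along the sequence:
P = 4/11 × 7/10 × 6/9 × 5/8 = 840/7920 = 7/66.

7/66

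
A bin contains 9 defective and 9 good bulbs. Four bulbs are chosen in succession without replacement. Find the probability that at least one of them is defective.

P(no defective) = 9/18 × 8/17 × 7/16 × 6/15 = 3024/73440 = 7/170.
P(at least one) = 1 − 7/170 = 163/170.

163/170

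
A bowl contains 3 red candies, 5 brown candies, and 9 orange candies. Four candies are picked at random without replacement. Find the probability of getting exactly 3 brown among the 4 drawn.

6/119

One ordering (brown drawn first) has probability 5/17 × 4/16 × 3/15 × 12/14 = 720/57120 = 3/238.
There are C(4,3) = 4 such orderings, each equally likely, so P = 4 × 3/238 = 6/119.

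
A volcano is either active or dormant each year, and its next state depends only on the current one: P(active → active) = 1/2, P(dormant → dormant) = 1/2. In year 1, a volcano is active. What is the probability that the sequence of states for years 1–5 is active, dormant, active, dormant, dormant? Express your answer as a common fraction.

Year 1 is given. For each transition, use the conditional probability from the current state:
P(dormant | active) = 1/2; P(active | dormant) = 1/2; P(dormant | active) = 1/2; P(dormant | dormant) = 1/2.
P = 1/2 × 1/2 × 1/2 × 1/2 = 1/16.

1/16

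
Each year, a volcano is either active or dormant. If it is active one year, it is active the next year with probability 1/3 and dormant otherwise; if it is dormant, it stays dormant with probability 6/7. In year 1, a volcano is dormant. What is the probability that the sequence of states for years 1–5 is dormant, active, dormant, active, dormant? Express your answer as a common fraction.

Year 1 is given. For each transition, use the conditional probability from the current state:
P(active | dormant) = 1/7; P(dormant | active) = 2/3; P(active | dormant) = 1/7; P(dormant | active) = 2/3.
P = 1/7 × 2/3 × 1/7 × 2/3 = 4/441.

4/441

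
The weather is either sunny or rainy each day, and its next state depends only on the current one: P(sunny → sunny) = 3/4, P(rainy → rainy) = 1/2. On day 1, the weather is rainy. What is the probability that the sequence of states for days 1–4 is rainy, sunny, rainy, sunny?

Day 1 is given. For each transition, use the conditional probability from the current state:
P(sunny | rainy) = 1/2; P(rainy | sunny) = 1/4; P(sunny | rainy) = 1/2.
P = 1/2 × 1/4 × 1/2 = 1/16.

1/16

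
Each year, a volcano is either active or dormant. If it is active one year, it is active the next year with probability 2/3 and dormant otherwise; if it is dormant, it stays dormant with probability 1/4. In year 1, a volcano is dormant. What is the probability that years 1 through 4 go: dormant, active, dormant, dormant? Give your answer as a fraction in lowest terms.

Year 1 is given. For each transition, use the conditional probability from the current state:
P(active | dormant) = 3/4; P(dormant | active) = 1/3; P(dormant | dormant) = 1/4.
P = 3/4 × 1/3 × 1/4 = 3/48 = 1/16.

1/16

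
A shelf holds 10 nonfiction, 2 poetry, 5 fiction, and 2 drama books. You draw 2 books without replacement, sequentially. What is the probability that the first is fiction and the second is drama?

Each draw changes the counts, so multiply the conditional probabilities along the sequence:
P = 5/19 × 2/18 = 10/342 = 5/171.

5/171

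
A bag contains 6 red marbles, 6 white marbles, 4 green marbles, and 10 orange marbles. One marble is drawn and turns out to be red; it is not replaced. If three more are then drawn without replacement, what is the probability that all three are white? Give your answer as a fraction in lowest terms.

1/115

With the first marble removed, 6 white remain out of 25.
P = 6/25 × 5/24 × 4/23 = 120/13800 = 1/115.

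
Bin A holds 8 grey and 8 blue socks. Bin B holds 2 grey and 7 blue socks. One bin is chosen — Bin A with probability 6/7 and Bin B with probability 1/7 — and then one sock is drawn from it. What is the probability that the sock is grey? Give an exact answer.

29/63

From Bin A: P(grey) = 8/16.
From Bin B: P(grey) = 2/9.
Total probability = (6/7)(8/16) + (1/7)(2/9) = 29/63.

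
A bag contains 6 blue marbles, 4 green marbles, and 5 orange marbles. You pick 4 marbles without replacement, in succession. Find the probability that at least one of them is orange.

P(no orange) = 10/15 × 9/14 × 8/13 × 7/12 = 5040/32760 = 2/13.
P(at least one) = 1 − 2/13 = 11/13.

11/13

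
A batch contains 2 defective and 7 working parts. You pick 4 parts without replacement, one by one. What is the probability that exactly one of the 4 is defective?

One ordering (defective drawn first) has probability 2/9 × 7/8 × 6/7 × 5/6 = 420/3024 = 5/36.
There are C(4,1) = 4 such orderings, each equally likely, so P = 4 × 5/36 = 5/9.

5/9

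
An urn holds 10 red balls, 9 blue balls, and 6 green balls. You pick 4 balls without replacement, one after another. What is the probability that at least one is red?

P(no red) = 15/25 × 14/24 × 13/23 × 12/22 = 32760/303600 = 273/2530.
P(at least one) = 1 − 273/2530 = 2257/2530.

2257/2530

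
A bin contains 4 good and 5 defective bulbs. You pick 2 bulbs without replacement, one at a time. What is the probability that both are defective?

5/18

P = 5/9 × 4/8 = 20/72 = 5/18.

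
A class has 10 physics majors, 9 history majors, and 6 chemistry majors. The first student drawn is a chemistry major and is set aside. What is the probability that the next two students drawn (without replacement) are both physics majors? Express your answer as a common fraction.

15/92

With the first student removed, 10 physics majors remain out of 24.
P = 10/24 × 9/23 = 90/552 = 15/92.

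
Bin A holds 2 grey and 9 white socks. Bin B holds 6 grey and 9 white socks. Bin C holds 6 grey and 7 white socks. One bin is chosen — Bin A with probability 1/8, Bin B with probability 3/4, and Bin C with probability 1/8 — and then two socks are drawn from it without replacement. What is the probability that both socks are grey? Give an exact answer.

10687/80080

From Bin A: P(both grey) = (2/11)(1/10) = 1/55.
From Bin B: P(both grey) = (6/15)(5/14) = 1/7.
From Bin C: P(both grey) = (6/13)(5/12) = 5/26.
Total probability = (1/8)(1/55) + (3/4)(1/7) + (1/8)(5/26) = 10687/80080.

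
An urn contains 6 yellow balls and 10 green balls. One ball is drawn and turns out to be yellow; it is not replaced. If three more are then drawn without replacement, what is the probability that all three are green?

24/91

After the first draw, 10 of the remaining 15 balls are green.
P = 10/15 × 9/14 × 8/13 = 720/2730 = 24/91.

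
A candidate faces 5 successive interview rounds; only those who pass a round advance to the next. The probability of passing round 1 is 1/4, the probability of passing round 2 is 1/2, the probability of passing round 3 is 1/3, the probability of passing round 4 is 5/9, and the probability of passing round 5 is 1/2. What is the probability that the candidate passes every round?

The events are sequential, so multiply the conditional probabilities:
P = 1/4 × 1/2 × 1/3 × 5/9 × 1/2 = 5/432.

5/432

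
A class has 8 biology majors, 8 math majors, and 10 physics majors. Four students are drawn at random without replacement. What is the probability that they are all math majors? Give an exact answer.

P(every draw is a math major) = 8/26 × 7/25 × 6/24 × 5/23 = 1680/358800 = 7/1495.

7/1495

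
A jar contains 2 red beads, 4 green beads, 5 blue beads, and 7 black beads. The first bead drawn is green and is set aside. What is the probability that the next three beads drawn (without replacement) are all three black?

After the first draw, 7 of the remaining 17 beads are black.
P = 7/17 × 6/16 × 5/15 = 210/4080 = 7/136.

7/136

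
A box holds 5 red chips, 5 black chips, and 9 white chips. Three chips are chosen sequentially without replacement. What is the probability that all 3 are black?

10/969

P(every draw is black) = 5/19 × 4/18 × 3/17 = 60/5814 = 10/969.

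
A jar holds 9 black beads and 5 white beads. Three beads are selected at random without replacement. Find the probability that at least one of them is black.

P(no black) = 5/14 × 4/13 × 3/12 = 60/2184 = 5/182.
P(at least one) = 1 − 5/182 = 177/182.

177/182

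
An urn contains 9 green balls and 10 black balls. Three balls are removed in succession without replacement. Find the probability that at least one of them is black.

295/323

P(no black) = 9/19 × 8/18 × 7/17 = 504/5814 = 28/323.
P(at least one) = 1 − 28/323 = 295/323.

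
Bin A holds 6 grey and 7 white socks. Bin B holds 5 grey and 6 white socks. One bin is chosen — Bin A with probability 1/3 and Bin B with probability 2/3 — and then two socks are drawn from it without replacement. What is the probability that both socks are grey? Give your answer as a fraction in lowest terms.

From Bin A: P(both grey) = (6/13)(5/12) = 5/26.
From Bin B: P(both grey) = (5/11)(4/10) = 2/11.
Total probability = (1/3)(5/26) + (2/3)(2/11) = 53/286.

53/286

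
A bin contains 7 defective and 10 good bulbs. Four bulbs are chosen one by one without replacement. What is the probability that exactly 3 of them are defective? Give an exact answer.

One ordering (defective drawn first) has probability 7/17 × 6/16 × 5/15 × 10/14 = 2100/57120 = 5/136.
There are C(4,3) = 4 such orderings, each equally likely, so P = 4 × 5/136 = 5/34.

5/34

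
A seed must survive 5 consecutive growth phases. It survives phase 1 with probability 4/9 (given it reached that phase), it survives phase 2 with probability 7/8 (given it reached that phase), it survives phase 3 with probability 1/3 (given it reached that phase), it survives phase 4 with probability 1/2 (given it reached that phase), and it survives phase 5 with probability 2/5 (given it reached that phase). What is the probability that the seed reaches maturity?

Multiplying along the chain,
P = 4/9 × 7/8 × 1/3 × 1/2 × 2/5 = 56/2160 = 7/270.

7/270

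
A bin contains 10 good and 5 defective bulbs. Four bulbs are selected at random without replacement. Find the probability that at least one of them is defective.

11/13

P(no defective) = 10/15 × 9/14 × 8/13 × 7/12 = 5040/32760 = 2/13.
P(at least one) = 1 − 2/13 = 11/13.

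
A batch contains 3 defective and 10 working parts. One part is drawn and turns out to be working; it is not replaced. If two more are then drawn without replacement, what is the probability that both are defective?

1/22

After the first draw, 3 of the remaining 12 parts are defective.
P = 3/12 × 2/11 = 6/132 = 1/22.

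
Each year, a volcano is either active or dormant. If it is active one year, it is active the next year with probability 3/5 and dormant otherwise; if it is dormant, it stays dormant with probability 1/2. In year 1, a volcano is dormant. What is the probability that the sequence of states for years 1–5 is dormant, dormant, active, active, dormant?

3/50

Year 1 is given. For each transition, use the conditional probability from the current state:
P(dormant | dormant) = 1/2; P(active | dormant) = 1/2; P(active | active) = 3/5; P(dormant | active) = 2/5.
P = 1/2 × 1/2 × 3/5 × 2/5 = 6/100 = 3/50.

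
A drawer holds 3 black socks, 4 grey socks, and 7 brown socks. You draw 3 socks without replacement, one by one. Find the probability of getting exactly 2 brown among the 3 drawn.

One ordering (brown drawn first) has probability 7/14 × 6/13 × 7/12 = 294/2184 = 7/52.
There are C(3,2) = 3 such orderings, each equally likely, so P = 3 × 7/52 = 21/52.

21/52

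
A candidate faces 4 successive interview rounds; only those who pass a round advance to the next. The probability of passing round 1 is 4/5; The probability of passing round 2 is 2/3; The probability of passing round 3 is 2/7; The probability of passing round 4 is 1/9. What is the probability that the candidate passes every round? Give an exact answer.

The events are sequential, so multiply the conditional probabilities:
P = 4/5 × 2/3 × 2/7 × 1/9 = 16/945.

16/945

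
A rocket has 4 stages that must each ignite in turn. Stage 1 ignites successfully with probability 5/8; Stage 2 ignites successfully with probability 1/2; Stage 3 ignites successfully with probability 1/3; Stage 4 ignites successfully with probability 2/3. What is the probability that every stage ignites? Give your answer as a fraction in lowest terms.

Each stage is reached only if all earlier stages succeed, so
P = 5/8 × 1/2 × 1/3 × 2/3 = 10/144 = 5/72.

5/72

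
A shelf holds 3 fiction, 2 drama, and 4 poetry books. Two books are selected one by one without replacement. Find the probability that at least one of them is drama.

P(no drama) = 7/9 × 6/8 = 42/72 = 7/12.
P(at least one) = 1 − 7/12 = 5/12.

5/12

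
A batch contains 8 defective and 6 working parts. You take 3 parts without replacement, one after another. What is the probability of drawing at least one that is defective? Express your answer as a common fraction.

86/91

P(no defective) = 6/14 × 5/13 × 4/12 = 120/2184 = 5/91.
P(at least one) = 1 − 5/91 = 86/91.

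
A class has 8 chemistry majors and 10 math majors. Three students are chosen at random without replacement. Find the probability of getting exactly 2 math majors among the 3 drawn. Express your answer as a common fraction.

One ordering (math majors drawn first) has probability 10/18 × 9/17 × 8/16 = 720/4896 = 5/34.
There are C(3,2) = 3 such orderings, each equally likely, so P = 3 × 5/34 = 15/34.

15/34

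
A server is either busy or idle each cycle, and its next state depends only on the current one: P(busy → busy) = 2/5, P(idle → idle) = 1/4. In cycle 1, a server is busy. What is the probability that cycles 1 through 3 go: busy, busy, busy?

Cycle 1 is given. For each transition, use the conditional probability from the current state:
P(busy | busy) = 2/5; P(busy | busy) = 2/5.
P = 2/5 × 2/5 = 4/25.

4/25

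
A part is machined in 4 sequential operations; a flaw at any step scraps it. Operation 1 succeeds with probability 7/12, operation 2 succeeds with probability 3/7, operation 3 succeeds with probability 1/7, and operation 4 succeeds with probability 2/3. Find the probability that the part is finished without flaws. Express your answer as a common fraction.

1/42

The events are sequential, so multiply the conditional probabilities:
P = 7/12 × 3/7 × 1/7 × 2/3 = 42/1764 = 1/42.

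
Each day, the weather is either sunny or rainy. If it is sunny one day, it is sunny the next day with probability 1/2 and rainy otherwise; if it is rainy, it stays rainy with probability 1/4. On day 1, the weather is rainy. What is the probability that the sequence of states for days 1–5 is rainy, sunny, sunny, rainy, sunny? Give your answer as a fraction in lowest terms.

9/64

Day 1 is given. For each transition, use the conditional probability from the current state:
P(sunny | rainy) = 3/4; P(sunny | sunny) = 1/2; P(rainy | sunny) = 1/2; P(sunny | rainy) = 3/4.
P = 3/4 × 1/2 × 1/2 × 3/4 = 9/64.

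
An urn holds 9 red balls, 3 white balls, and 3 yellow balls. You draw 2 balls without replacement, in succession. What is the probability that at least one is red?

P(no red) = 6/15 × 5/14 = 30/210 = 1/7.
P(at least one) = 1 − 1/7 = 6/7.

6/7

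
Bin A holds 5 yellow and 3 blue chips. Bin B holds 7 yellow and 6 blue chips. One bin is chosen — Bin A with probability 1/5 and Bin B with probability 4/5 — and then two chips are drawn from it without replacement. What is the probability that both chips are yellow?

From Bin A: P(both yellow) = (5/8)(4/7) = 5/14.
From Bin B: P(both yellow) = (7/13)(6/12) = 7/26.
Total probability = (1/5)(5/14) + (4/5)(7/26) = 261/910.

261/910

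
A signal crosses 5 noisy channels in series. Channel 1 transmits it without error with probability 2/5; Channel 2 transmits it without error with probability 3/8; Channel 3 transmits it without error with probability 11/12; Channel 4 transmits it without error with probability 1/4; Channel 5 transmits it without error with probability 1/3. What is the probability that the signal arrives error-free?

11/960

Each stage is reached only if all earlier stages succeed, so
P = 2/5 × 3/8 × 11/12 × 1/4 × 1/3 = 66/5760 = 11/960.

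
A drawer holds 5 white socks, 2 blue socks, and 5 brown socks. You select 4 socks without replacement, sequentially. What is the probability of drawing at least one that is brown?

P(no brown) = 7/12 × 6/11 × 5/10 × 4/9 = 840/11880 = 7/99.
P(at least one) = 1 − 7/99 = 92/99.

92/99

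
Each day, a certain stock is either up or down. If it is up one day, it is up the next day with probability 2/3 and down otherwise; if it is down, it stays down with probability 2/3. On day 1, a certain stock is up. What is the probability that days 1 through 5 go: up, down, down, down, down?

8/81

Day 1 is given. For each transition, use the conditional probability from the current state:
P(down | up) = 1/3; P(down | down) = 2/3; P(down | down) = 2/3; P(down | down) = 2/3.
P = 1/3 × 2/3 × 2/3 × 2/3 = 8/81.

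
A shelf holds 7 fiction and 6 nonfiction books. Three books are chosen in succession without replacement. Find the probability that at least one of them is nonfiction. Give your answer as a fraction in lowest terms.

251/286

P(no nonfiction) = 7/13 × 6/12 × 5/11 = 210/1716 = 35/286.
P(at least one) = 1 − 35/286 = 251/286.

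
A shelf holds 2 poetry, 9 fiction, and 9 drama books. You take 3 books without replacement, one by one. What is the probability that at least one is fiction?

65/76

P(no fiction) = 11/20 × 10/19 × 9/18 = 990/6840 = 11/76.
P(at least one) = 1 − 11/76 = 65/76.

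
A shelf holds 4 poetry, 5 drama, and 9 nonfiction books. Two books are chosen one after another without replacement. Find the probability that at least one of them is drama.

P(no drama) = 13/18 × 12/17 = 156/306 = 26/51.
P(at least one) = 1 − 26/51 = 25/51.

25/51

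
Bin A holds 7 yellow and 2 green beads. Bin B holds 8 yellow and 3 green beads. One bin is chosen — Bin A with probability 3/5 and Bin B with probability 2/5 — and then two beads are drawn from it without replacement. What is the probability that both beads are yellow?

609/1100

From Bin A: P(both yellow) = (7/9)(6/8) = 7/12.
From Bin B: P(both yellow) = (8/11)(7/10) = 28/55.
Total probability = (3/5)(7/12) + (2/5)(28/55) = 609/1100.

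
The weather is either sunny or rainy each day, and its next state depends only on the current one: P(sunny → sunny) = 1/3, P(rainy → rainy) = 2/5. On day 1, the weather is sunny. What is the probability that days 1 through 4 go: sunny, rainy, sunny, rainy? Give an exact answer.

Day 1 is given. For each transition, use the conditional probability from the current state:
P(rainy | sunny) = 2/3; P(sunny | rainy) = 3/5; P(rainy | sunny) = 2/3.
P = 2/3 × 3/5 × 2/3 = 12/45 = 4/15.

4/15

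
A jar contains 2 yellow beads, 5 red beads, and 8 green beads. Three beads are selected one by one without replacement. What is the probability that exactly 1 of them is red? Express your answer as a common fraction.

One ordering (red drawn first) has probability 5/15 × 10/14 × 9/13 = 450/2730 = 15/91.
There are C(3,1) = 3 such orderings, each equally likely, so P = 3 × 15/91 = 45/91.

45/91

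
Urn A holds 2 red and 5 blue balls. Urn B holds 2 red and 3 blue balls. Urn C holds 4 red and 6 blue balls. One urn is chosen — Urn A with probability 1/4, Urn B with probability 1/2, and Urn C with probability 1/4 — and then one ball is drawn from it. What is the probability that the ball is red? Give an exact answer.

13/35

From Urn A: P(red) = 2/7.
From Urn B: P(red) = 2/5.
From Urn C: P(red) = 4/10.
Total probability = (1/4)(2/7) + (1/2)(2/5) + (1/4)(4/10) = 13/35.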